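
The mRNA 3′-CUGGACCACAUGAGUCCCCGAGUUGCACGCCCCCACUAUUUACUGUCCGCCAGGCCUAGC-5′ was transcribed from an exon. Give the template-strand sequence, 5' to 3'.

Written 5'→3' the mRNA is CGAUCCGGACCGCCUGUCAUUUAUCACCCCCGCACGUUGAGCCCCUGAGUACACCAGGUC, so the coding DNA strand is CGATCCGGACCGCCTGTCATTTATCACCCCCGCACGTTGAGCCCCTGAGTACACCAGGTC. The template is its reverse complement.

5'-GACCTGGTGTACTCAGGGGCTCAACGTGCGGGGGTGATAAATGACAGGCGGTCCGGATCG-3'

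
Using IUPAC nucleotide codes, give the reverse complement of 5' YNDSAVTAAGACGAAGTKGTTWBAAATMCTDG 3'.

Standard pairs A↔T, G↔C; ambiguity codes pair Y↔R, M↔K, W↔W, S↔S, B↔V, D↔H, N↔N. Complement (RNHSTBATTCTGCTTCAMCAAWVTTTAKGAHC), then reverse for 5'→3'.

5'-CHAGKATTTVWAACMACTTCGTCTTABTSHNR-3'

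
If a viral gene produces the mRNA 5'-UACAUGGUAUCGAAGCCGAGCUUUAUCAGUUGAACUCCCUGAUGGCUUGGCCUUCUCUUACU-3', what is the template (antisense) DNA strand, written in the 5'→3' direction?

5'-AGTAAGAGAAGGCCAAGCCATCAGGGAGTTCAACTGATAAAGCTCGGCTTCGATACCATGTA-3'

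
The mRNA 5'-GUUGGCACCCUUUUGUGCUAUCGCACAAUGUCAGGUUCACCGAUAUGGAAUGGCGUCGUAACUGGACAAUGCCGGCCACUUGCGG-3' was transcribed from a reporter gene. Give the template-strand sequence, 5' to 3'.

5′-CCGCAAGTGGCCGGCATTGTCCAGTTACGACGCCATTCCATATCGGTGAACCTGACATTGTGCGATAGCACAAAAGGGTGCCAAC-3′

Replace U with T to get the coding DNA strand: GTTGGCACCCTTTTGTGCTATCGCACAATGTCAGGTTCACCGATATGGAATGGCGTCGTAACTGGACAATGCCGGCCACTTGCGG. The template strand is its reverse complement (complement CAACCGTGGGAAAACACGATAGCGTGTTACAGTCCAAGTGGCTATACCTTACCGCAGCATTGACCTGTTACGGCCGGTGAACGCC, then reverse).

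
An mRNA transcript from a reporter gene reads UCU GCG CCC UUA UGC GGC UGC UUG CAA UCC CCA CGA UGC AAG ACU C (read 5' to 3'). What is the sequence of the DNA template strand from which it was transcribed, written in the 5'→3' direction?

Replace U with T to get the coding DNA strand: TCTGCGCCCTTATGCGGCTGCTTGCAATCCCCACGATGCAAGACTC. The template strand is its reverse complement (complement AGACGCGGGAATACGCCGACGAACGTTAGGGGTGCTACGTTCTGAG, then reverse).

5′-GAGTCTTGCATCGTGGGGATTGCAAGCAGCCGCATAAGGGCGCAGA-3′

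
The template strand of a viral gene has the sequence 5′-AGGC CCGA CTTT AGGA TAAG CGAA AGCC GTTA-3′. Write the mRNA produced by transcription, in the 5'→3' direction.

5'-UAACGGCUUUCGCUUAUCCUAAAGUCGGGCCU-3'

The mRNA has the sequence of the coding strand (reverse complement of the template) with T→U. Reverse complement of AGGCCCGACTTTAGGATAAGCGAAAGCCGTTA is TAACGGCTTTCGCTTATCCTAAAGTCGGGCCT; then T→U.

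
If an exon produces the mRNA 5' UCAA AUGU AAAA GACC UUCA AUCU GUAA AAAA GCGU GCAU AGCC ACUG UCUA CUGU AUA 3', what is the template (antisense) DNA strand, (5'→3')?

Replace U with T to get the coding DNA strand: TCAAATGTAAAAGACCTTCAATCTGTAAAAAAGCGTGCATAGCCACTGTCTACTGTATA. The template strand is its reverse complement (complement AGTTTACATTTTCTGGAAGTTAGACATTTTTTCGCACGTATCGGTGACAGATGACATAT, then reverse).

5'-TATACAGTAGACAGTGGCTATGCACGCTTTTTTACAGATTGAAGGTCTTTTACATTTGA-3'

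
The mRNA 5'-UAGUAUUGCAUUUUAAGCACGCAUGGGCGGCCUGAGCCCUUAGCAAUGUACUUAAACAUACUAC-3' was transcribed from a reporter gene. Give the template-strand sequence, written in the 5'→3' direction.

Replace U with T to get the coding DNA strand: TAGTATTGCATTTTAAGCACGCATGGGCGGCCTGAGCCCTTAGCAATGTACTTAAACATACTAC. The template strand is its reverse complement (complement ATCATAACGTAAAATTCGTGCGTACCCGCCGGACTCGGGAATCGTTACATGAATTTGTATGATG, then reverse).

5'-GTAGTATGTTTAAGTACATTGCTAAGGGCTCAGGCCGCCCATGCGTGCTTAAAATGCAATACTA-3'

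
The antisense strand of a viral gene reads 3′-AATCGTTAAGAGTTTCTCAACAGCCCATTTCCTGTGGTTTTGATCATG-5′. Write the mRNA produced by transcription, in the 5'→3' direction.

5'-UUAGCAAUUCUCAAAGAGUUGUCGGGUAAAGGACACCAAAACUAGUAC-3'

Reading the template 3'→5' as shown, RNA polymerase pairs each base (A→U, T→A, G↔C) to build mRNA 5'→3' directly.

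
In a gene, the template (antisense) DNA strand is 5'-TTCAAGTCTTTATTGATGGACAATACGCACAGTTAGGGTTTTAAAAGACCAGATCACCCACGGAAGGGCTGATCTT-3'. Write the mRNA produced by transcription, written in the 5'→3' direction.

The mRNA has the sequence of the coding strand (reverse complement of the template) with T→U. Reverse complement of TTCAAGTCTTTATTGATGGACAATACGCACAGTTAGGGTTTTAAAAGACCAGATCACCCACGGAAGGGCTGATCTT is AAGATCAGCCCTTCCGTGGGTGATCTGGTCTTTTAAAACCCTAACTGTGCGTATTGTCCATCAATAAAGACTTGAA; then T→U.

5'-AAGAUCAGCCCUUCCGUGGGUGAUCUGGUCUUUUAAAACCCUAACUGUGCGUAUUGUCCAUCAAUAAAGACUUGAA-3'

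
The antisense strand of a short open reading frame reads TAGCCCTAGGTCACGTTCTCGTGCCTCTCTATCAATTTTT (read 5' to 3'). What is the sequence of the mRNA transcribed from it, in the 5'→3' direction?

RNA polymerase reads the template 3'→5' and synthesizes mRNA 5'→3' by base-pairing (A→U, T→A, G↔C). The complement of the template is ATCGGGATCCAGTGCAAGAGCACGGAGAGATAGTTAAAAA; antiparallel, so 5'→3' the coding strand is AAAAATTGATAGAGAGGCACGAGAACGTGACCTAGGGCTA. Replace T with U for the mRNA.

5'-AAAAAUUGAUAGAGAGGCACGAGAACGUGACCUAGGGCUA-3'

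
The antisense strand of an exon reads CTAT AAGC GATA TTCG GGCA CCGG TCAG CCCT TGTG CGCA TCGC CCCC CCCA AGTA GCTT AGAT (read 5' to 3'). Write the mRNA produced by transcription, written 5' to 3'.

5′-AUCUAAGCUACUUGGGGGGGGCGAUGCGCACAAGGGCUGACCGGUGCCCGAAUAUCGCUUAUAG-3′

The mRNA has the sequence of the coding strand (reverse complement of the template) with T→U. Reverse complement of CTATAAGCGATATTCGGGCACCGGTCAGCCCTTGTGCGCATCGCCCCCCCCAAGTAGCTTAGAT is ATCTAAGCTACTTGGGGGGGGCGATGCGCACAAGGGCTGACCGGTGCCCGAATATCGCTTATAG; then T→U.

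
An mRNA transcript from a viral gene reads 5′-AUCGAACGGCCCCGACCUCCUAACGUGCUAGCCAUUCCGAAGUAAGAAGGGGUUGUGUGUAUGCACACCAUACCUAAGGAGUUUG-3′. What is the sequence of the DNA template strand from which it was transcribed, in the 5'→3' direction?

5'-CAAACTCCTTAGGTATGGTGTGCATACACACAACCCCTTCTTACTTCGGAATGGCTAGCACGTTAGGAGGTCGGGGCCGTTCGAT-3'

Replace U with T to get the coding DNA strand: ATCGAACGGCCCCGACCTCCTAACGTGCTAGCCATTCCGAAGTAAGAAGGGGTTGTGTGTATGCACACCATACCTAAGGAGTTTG. The template strand is its reverse complement (complement TAGCTTGCCGGGGCTGGAGGATTGCACGATCGGTAAGGCTTCATTCTTCCCCAACACACATACGTGTGGTATGGATTCCTCAAAC, then reverse).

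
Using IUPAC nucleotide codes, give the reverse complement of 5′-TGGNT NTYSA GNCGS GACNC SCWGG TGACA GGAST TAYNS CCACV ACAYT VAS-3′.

5'-STBARTGTBGTGGSNRTAASTCCTGTCACCWGSGNGTCSCGNCTSRANANCCA-3'

Standard pairs A↔T, G↔C; ambiguity codes pair Y↔R, W↔W, S↔S, V↔B, N↔N. Complement (ACCNANARSTCNGCSCTGNGSGWCCACTGTCCTSAATRNSGGTGBTGTRABTS), then reverse for 5'→3'.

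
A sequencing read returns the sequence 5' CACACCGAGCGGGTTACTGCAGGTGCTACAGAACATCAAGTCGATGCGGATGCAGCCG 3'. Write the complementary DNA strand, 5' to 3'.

5'-CGGCTGCATCCGCATCGACTTGATGTTCTGTAGCACCTGCAGTAACCCGCTCGGTGTG-3'

Pairing A↔T and G↔C gives GTGTGGCTCGCCCAATGACGTCCACGATGTCTTGTAGTTCAGCTACGCCTACGTCGGC, running 3'→5'. Reverse for the 5'→3' convention.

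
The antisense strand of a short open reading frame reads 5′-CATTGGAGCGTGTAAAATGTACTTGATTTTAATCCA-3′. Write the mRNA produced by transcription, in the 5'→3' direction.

5'-UGGAUUAAAAUCAAGUACAUUUUACACGCUCCAAUG-3'

RNA polymerase reads the template 3'→5' and synthesizes mRNA 5'→3' by base-pairing (A→U, T→A, G↔C). The complement of the template is GTAACCTCGCACATTTTACATGAACTAAAATTAGGT; antiparallel, so 5'→3' the coding strand is TGGATTAAAATCAAGTACATTTTACACGCTCCAATG. Replace T with U for the mRNA.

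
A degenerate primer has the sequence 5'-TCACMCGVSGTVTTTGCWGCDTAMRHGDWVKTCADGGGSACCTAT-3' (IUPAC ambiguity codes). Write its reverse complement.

5'-ATAGGTSCCCHTGAMBWHCDYKTAHGCWGCAAABACSBCGKGTGA-3'

Standard pairs A↔T, G↔C; ambiguity codes pair R↔Y, M↔K, W↔W, S↔S, D↔H, V↔B. Complement (AGTGKGCBSCABAAACGWCGHATKYDCHWBMAGTHCCCSTGGATA), then reverse for 5'→3'.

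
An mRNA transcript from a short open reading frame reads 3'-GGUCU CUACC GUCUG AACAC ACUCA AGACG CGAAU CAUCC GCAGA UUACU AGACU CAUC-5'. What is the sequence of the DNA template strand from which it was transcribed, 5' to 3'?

5'-CCAGAGATGGCAGACTTGTGTGAGTTCTGCGCTTAGTAGGCGTCTAATGATCTGAGTAG-3'

Written 5'→3' the mRNA is CUACUCAGAUCAUUAGACGCCUACUAAGCGCAGAACUCACACAAGUCUGCCAUCUCUGG, so the coding DNA strand is CTACTCAGATCATTAGACGCCTACTAAGCGCAGAACTCACACAAGTCTGCCATCTCTGG. The template is its reverse complement.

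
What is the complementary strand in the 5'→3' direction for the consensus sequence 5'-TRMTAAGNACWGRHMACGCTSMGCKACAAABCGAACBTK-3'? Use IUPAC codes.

5′-MAVGTTCGVTTTGTMGCKSAGCGTKDYCWGTNCTTAKYA-3′

Standard pairs A↔T, G↔C; ambiguity codes pair R↔Y, M↔K, W↔W, S↔S, B↔V, H↔D, N↔N. Complement (AYKATTCNTGWCYDKTGCGASKCGMTGTTTVGCTTGVAM), then reverse for 5'→3'.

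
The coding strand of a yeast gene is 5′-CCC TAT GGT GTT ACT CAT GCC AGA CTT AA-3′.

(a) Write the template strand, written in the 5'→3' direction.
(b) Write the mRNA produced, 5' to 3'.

(a) 5'-TTAAGTCTGGCATGAGTAACACCATAGGG-3'
(b) 5'-CCCUAUGGUGUUACUCAUGCCAGACUUAA-3'

(a) The template strand is the reverse complement of the coding strand: complement GGGATACCACAATGAGTACGGTCTGAATT, then reverse.
(b) mRNA matches the coding strand with T→U.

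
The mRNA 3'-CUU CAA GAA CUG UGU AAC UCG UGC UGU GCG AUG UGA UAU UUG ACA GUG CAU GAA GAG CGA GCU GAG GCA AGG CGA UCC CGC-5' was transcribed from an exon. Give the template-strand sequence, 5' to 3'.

Written 5'→3' the mRNA is CGCCCUAGCGGAACGGAGUCGAGCGAGAAGUACGUGACAGUUUAUAGUGUAGCGUGUCGUGCUCAAUGUGUCAAGAACUUC, so the coding DNA strand is CGCCCTAGCGGAACGGAGTCGAGCGAGAAGTACGTGACAGTTTATAGTGTAGCGTGTCGTGCTCAATGTGTCAAGAACTTC. The template is its reverse complement.

5'-GAAGTTCTTGACACATTGAGCACGACACGCTACACTATAAACTGTCACGTACTTCTCGCTCGACTCCGTTCCGCTAGGGCG-3'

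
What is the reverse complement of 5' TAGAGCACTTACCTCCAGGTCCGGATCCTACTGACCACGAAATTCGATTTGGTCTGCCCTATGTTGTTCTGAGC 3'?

Reading the sequence 3'→5' and pairing each base (A↔T, G↔C) gives the reverse complement directly.

5′-GCTCAGAACAACATAGGGCAGACCAAATCGAATTTCGTGGTCAGTAGGATCCGGACCTGGAGGTAAGTGCTCTA-3′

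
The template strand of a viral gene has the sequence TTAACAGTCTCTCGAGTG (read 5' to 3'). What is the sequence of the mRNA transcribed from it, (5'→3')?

RNA polymerase reads the template 3'→5' and synthesizes mRNA 5'→3' by base-pairing (A→U, T→A, G↔C). The complement of the template is AATTGTCAGAGAGCTCAC; antiparallel, so 5'→3' the coding strand is CACTCGAGAGACTGTTAA. Replace T with U for the mRNA.

5'-CACUCGAGAGACUGUUAA-3'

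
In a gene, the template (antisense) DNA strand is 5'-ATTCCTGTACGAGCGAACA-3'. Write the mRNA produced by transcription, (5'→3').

5′-UGUUCGCUCGUACAGGAAU-3′

RNA polymerase reads the template 3'→5' and synthesizes mRNA 5'→3' by base-pairing (A→U, T→A, G↔C). The complement of the template is TAAGGACATGCTCGCTTGT; antiparallel, so 5'→3' the coding strand is TGTTCGCTCGTACAGGAAT. Replace T with U for the mRNA.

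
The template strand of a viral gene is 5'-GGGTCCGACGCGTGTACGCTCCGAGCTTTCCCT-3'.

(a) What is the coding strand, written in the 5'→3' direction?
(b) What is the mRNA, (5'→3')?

(a) 5'-AGGGAAAGCTCGGAGCGTACACGCGTCGGACCC-3'
(b) 5′-AGGGAAAGCUCGGAGCGUACACGCGUCGGACCC-3′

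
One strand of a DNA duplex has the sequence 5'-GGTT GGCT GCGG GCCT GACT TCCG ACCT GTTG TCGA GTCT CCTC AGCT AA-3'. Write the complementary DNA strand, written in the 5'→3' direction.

The complement of GGTTGGCTGCGGGCCTGACTTCCGACCTGTTGTCGAGTCTCCTCAGCTAA is CCAACCGACGCCCGGACTGAAGGCTGGACAACAGCTCAGAGGAGTCGATT (A↔T, G↔C). DNA strands are antiparallel, so the complementary strand runs 3'→5'; reversing gives the 5'→3' form.

5'-TTAGCTGAGGAGACTCGACAACAGGTCGGAAGTCAGGCCCGCAGCCAACC-3'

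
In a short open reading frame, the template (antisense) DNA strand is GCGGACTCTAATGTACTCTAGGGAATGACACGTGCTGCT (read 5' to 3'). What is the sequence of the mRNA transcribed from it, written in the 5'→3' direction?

RNA polymerase reads the template 3'→5' and synthesizes mRNA 5'→3' by base-pairing (A→U, T→A, G↔C). The complement of the template is CGCCTGAGATTACATGAGATCCCTTACTGTGCACGACGA; antiparallel, so 5'→3' the coding strand is AGCAGCACGTGTCATTCCCTAGAGTACATTAGAGTCCGC. Replace T with U for the mRNA.

5′-AGCAGCACGUGUCAUUCCCUAGAGUACAUUAGAGUCCGC-3′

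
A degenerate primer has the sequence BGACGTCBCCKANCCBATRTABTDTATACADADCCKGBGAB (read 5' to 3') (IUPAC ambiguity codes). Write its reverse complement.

Standard pairs A↔T, G↔C; ambiguity codes pair R↔Y, K↔M, B↔V, D↔H, N↔N. Complement (VCTGCAGVGGMTNGGVTAYATVAHATATGTHTHGGMCVCTV), then reverse for 5'→3'.

5'-VTCVCMGGHTHTGTATAHAVTAYATVGGNTMGGVGACGTCV-3'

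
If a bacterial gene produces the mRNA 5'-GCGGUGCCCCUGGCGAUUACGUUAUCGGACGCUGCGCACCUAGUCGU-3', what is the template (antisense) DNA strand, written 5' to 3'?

Replace U with T to get the coding DNA strand: GCGGTGCCCCTGGCGATTACGTTATCGGACGCTGCGCACCTAGTCGT. The template strand is its reverse complement (complement CGCCACGGGGACCGCTAATGCAATAGCCTGCGACGCGTGGATCAGCA, then reverse).

5'-ACGACTAGGTGCGCAGCGTCCGATAACGTAATCGCCAGGGGCACCGC-3'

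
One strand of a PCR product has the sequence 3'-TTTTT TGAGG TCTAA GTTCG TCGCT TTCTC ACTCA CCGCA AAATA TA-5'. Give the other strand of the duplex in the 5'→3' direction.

5′-AAAAAACTCCAGATTCAAGCAGCGAAAGAGTGAGTGGCGTTTTATAT-3′

The strand is given 3'→5', so its complement runs 5'→3' in the same left-to-right order: pair each base A↔T, G↔C.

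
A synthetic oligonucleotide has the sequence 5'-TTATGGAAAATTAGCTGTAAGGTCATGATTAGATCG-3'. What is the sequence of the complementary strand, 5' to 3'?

The complement of TTATGGAAAATTAGCTGTAAGGTCATGATTAGATCG is AATACCTTTTAATCGACATTCCAGTACTAATCTAGC (A↔T, G↔C). DNA strands are antiparallel, so the complementary strand runs 3'→5'; reversing gives the 5'→3' form.

5′-CGATCTAATCATGACCTTACAGCTAATTTTCCATAA-3′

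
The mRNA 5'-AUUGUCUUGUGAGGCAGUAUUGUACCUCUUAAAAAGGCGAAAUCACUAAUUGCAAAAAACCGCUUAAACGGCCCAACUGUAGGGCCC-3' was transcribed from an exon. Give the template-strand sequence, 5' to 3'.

5'-GGGCCCTACAGTTGGGCCGTTTAAGCGGTTTTTTGCAATTAGTGATTTCGCCTTTTTAAGAGGTACAATACTGCCTCACAAGACAAT-3'

Replace U with T to get the coding DNA strand: ATTGTCTTGTGAGGCAGTATTGTACCTCTTAAAAAGGCGAAATCACTAATTGCAAAAAACCGCTTAAACGGCCCAACTGTAGGGCCC. The template strand is its reverse complement (complement TAACAGAACACTCCGTCATAACATGGAGAATTTTTCCGCTTTAGTGATTAACGTTTTTTGGCGAATTTGCCGGGTTGACATCCCGGG, then reverse).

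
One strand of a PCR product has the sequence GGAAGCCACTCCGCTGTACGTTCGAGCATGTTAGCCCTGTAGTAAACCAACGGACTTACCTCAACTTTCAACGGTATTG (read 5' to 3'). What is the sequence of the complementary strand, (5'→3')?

5'-CAATACCGTTGAAAGTTGAGGTAAGTCCGTTGGTTTACTACAGGGCTAACATGCTCGAACGTACAGCGGAGTGGCTTCC-3'

The complement of GGAAGCCACTCCGCTGTACGTTCGAGCATGTTAGCCCTGTAGTAAACCAACGGACTTACCTCAACTTTCAACGGTATTG is CCTTCGGTGAGGCGACATGCAAGCTCGTACAATCGGGACATCATTTGGTTGCCTGAATGGAGTTGAAAGTTGCCATAAC (A↔T, G↔C). DNA strands are antiparallel, so the complementary strand runs 3'→5'; reversing gives the 5'→3' form.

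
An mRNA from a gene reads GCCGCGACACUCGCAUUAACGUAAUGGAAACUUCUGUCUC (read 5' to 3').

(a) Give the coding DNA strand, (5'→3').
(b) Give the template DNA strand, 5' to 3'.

(a) The coding strand matches the mRNA with U→T.
(b) The template strand is the reverse complement of the coding strand.

(a) 5'-GCCGCGACACTCGCATTAACGTAATGGAAACTTCTGTCTC-3'
(b) 5'-GAGACAGAAGTTTCCATTACGTTAATGCGAGTGTCGCGGC-3'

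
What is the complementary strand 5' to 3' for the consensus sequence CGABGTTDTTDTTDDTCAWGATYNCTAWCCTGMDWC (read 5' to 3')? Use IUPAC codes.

5'-GWHKCAGGWTAGNRATCWTGAHHAAHAAHAACVTCG-3'

Standard pairs A↔T, G↔C; ambiguity codes pair Y↔R, M↔K, W↔W, B↔V, D↔H, N↔N. Complement (GCTVCAAHAAHAAHHAGTWCTARNGATWGGACKHWG), then reverse for 5'→3'.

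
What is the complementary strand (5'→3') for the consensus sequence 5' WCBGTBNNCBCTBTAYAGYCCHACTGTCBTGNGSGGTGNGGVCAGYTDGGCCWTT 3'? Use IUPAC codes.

Standard pairs A↔T, G↔C; ambiguity codes pair Y↔R, W↔W, S↔S, B↔V, D↔H, N↔N. Complement (WGVCAVNNGVGAVATRTCRGGDTGACAGVACNCSCCACNCCBGTCRAHCCGGWAA), then reverse for 5'→3'.

5'-AAWGGCCHARCTGBCCNCACCSCNCAVGACAGTDGGRCTRTAVAGVGNNVACVGW-3'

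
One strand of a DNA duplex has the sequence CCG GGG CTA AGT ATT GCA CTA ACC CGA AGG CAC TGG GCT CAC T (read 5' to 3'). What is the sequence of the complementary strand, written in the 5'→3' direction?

Pairing A↔T and G↔C gives GGCCCCGATTCATAACGTGATTGGGCTTCCGTGACCCGAGTGA, running 3'→5'. Reverse for the 5'→3' convention.

5'-AGTGAGCCCAGTGCCTTCGGGTTAGTGCAATACTTAGCCCCGG-3'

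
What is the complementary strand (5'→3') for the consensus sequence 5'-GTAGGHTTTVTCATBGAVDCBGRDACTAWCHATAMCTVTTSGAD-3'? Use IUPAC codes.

Standard pairs A↔T, G↔C; ambiguity codes pair R↔Y, M↔K, W↔W, S↔S, B↔V, D↔H. Complement (CATCCDAAABAGTAVCTBHGVCYHTGATWGDTATKGABAASCTH), then reverse for 5'→3'.

5'-HTCSAABAGKTATDGWTAGTHYCVGHBTCVATGABAAADCCTAC-3'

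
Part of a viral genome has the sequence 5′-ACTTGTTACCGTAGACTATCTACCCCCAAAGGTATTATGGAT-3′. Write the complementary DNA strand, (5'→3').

The complement of ACTTGTTACCGTAGACTATCTACCCCCAAAGGTATTATGGAT is TGAACAATGGCATCTGATAGATGGGGGTTTCCATAATACCTA (A↔T, G↔C). DNA strands are antiparallel, so the complementary strand runs 3'→5'; reversing gives the 5'→3' form.

5′-ATCCATAATACCTTTGGGGGTAGATAGTCTACGGTAACAAGT-3′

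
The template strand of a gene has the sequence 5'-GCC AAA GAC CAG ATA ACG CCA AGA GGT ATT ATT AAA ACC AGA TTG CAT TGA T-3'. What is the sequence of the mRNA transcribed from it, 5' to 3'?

5'-AUCAAUGCAAUCUGGUUUUAAUAAUACCUCUUGGCGUUAUCUGGUCUUUGGC-3'

RNA polymerase reads the template 3'→5' and synthesizes mRNA 5'→3' by base-pairing (A→U, T→A, G↔C). The complement of the template is CGGTTTCTGGTCTATTGCGGTTCTCCATAATAATTTTGGTCTAACGTAACTA; antiparallel, so 5'→3' the coding strand is ATCAATGCAATCTGGTTTTAATAATACCTCTTGGCGTTATCTGGTCTTTGGC. Replace T with U for the mRNA.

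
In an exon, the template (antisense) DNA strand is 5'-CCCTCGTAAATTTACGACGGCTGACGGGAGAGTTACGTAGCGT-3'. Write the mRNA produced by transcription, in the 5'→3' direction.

The mRNA has the sequence of the coding strand (reverse complement of the template) with T→U. Reverse complement of CCCTCGTAAATTTACGACGGCTGACGGGAGAGTTACGTAGCGT is ACGCTACGTAACTCTCCCGTCAGCCGTCGTAAATTTACGAGGG; then T→U.

5'-ACGCUACGUAACUCUCCCGUCAGCCGUCGUAAAUUUACGAGGG-3'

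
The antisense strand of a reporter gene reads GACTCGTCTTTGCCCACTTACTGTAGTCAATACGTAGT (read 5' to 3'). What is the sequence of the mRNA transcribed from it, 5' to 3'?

5'-ACUACGUAUUGACUACAGUAAGUGGGCAAAGACGAGUC-3'

The mRNA has the sequence of the coding strand (reverse complement of the template) with T→U. Reverse complement of GACTCGTCTTTGCCCACTTACTGTAGTCAATACGTAGT is ACTACGTATTGACTACAGTAAGTGGGCAAAGACGAGTC; then T→U.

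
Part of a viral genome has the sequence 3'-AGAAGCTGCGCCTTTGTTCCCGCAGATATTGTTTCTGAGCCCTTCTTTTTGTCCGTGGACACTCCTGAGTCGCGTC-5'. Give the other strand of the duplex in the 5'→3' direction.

5'-TCTTCGACGCGGAAACAAGGGCGTCTATAACAAAGACTCGGGAAGAAAAACAGGCACCTGTGAGGACTCAGCGCAG-3'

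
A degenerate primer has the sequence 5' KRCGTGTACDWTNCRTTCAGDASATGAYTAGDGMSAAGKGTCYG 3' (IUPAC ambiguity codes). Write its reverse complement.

5'-CRGACMCTTSKCHCTARTCATSTHCTGAAYGNAWHGTACACGYM-3'

Standard pairs A↔T, G↔C; ambiguity codes pair R↔Y, M↔K, W↔W, S↔S, D↔H, N↔N. Complement (MYGCACATGHWANGYAAGTCHTSTACTRATCHCKSTTCMCAGRC), then reverse for 5'→3'.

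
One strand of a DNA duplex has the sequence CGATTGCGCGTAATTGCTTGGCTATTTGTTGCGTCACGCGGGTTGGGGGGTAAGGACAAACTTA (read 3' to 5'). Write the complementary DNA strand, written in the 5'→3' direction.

5'-GCTAACGCGCATTAACGAACCGATAAACAACGCAGTGCGCCCAACCCCCCATTCCTGTTTGAAT-3'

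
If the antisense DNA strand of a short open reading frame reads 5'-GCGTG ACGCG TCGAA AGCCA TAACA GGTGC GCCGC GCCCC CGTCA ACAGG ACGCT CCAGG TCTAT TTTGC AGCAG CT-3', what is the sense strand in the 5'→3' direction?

5'-AGCTGCTGCAAAATAGACCTGGAGCGTCCTGTTGACGGGGGCGCGGCGCACCTGTTATGGCTTTCGACGCGTCACGC-3'

The coding strand is complementary and antiparallel to the template: take the complement (A↔T, G↔C) and reverse.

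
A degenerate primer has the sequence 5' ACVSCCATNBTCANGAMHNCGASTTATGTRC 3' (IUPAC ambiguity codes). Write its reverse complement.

5'-GYACATAASTCGNDKTCNTGAVNATGGSBGT-3'

Standard pairs A↔T, G↔C; ambiguity codes pair R↔Y, M↔K, S↔S, B↔V, H↔D, N↔N. Complement (TGBSGGTANVAGTNCTKDNGCTSAATACAYG), then reverse for 5'→3'.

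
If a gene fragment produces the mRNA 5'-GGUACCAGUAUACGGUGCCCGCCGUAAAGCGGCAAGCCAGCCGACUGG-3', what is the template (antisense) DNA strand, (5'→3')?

Replace U with T to get the coding DNA strand: GGTACCAGTATACGGTGCCCGCCGTAAAGCGGCAAGCCAGCCGACTGG. The template strand is its reverse complement (complement CCATGGTCATATGCCACGGGCGGCATTTCGCCGTTCGGTCGGCTGACC, then reverse).

5'-CCAGTCGGCTGGCTTGCCGCTTTACGGCGGGCACCGTATACTGGTACC-3'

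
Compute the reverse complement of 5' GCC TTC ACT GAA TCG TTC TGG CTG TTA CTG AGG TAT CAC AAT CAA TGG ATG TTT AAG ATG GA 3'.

Reading the sequence 3'→5' and pairing each base (A↔T, G↔C) gives the reverse complement directly.

5'-TCCATCTTAAACATCCATTGATTGTGATACCTCAGTAACAGCCAGAACGATTCAGTGAAGGC-3'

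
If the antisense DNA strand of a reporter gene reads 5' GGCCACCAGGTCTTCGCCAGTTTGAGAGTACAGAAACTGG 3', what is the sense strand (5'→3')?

The coding strand is complementary and antiparallel to the template: take the complement (A↔T, G↔C) and reverse.

5′-CCAGTTTCTGTACTCTCAAACTGGCGAAGACCTGGTGGCC-3′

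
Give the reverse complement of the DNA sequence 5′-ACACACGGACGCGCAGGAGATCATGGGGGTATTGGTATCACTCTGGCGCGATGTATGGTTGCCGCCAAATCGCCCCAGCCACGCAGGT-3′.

Complement each base (A↔T, G↔C): TGTGTGCCTGCGCGTCCTCTAGTACCCCCATAACCATAGTGAGACCGCGCTACATACCAACGGCGGTTTAGCGGGGTCGGTGCGTCCA. Then reverse.

5′-ACCTGCGTGGCTGGGGCGATTTGGCGGCAACCATACATCGCGCCAGAGTGATACCAATACCCCCATGATCTCCTGCGCGTCCGTGTGT-3′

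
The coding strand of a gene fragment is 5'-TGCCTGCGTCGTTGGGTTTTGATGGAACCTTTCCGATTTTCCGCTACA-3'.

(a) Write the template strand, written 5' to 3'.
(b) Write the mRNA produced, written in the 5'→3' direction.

(a) 5′-TGTAGCGGAAAATCGGAAAGGTTCCATCAAAACCCAACGACGCAGGCA-3′
(b) 5'-UGCCUGCGUCGUUGGGUUUUGAUGGAACCUUUCCGAUUUUCCGCUACA-3'

(a) The template strand is the reverse complement of the coding strand: complement ACGGACGCAGCAACCCAAAACTACCTTGGAAAGGCTAAAAGGCGATGT, then reverse.
(b) mRNA matches the coding strand with T→U.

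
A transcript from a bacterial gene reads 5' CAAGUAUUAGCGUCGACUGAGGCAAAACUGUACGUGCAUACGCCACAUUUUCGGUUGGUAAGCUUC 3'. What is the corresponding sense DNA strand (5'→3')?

5'-CAAGTATTAGCGTCGACTGAGGCAAAACTGTACGTGCATACGCCACATTTTCGGTTGGTAAGCTTC-3'

The coding DNA strand has the same 5'→3' sequence as the mRNA with U replaced by T.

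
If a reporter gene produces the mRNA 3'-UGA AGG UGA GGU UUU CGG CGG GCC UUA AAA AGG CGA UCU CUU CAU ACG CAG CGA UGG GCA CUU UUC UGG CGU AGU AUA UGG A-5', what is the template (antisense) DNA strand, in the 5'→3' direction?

Written 5'→3' the mRNA is AGGUAUAUGAUGCGGUCUUUUCACGGGUAGCGACGCAUACUUCUCUAGCGGAAAAAUUCCGGGCGGCUUUUGGAGUGGAAGU, so the coding DNA strand is AGGTATATGATGCGGTCTTTTCACGGGTAGCGACGCATACTTCTCTAGCGGAAAAATTCCGGGCGGCTTTTGGAGTGGAAGT. The template is its reverse complement.

5'-ACTTCCACTCCAAAAGCCGCCCGGAATTTTTCCGCTAGAGAAGTATGCGTCGCTACCCGTGAAAAGACCGCATCATATACCT-3'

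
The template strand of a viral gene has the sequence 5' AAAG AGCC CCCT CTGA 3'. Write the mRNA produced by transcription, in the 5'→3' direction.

5'-UCAGAGGGGGCUCUUU-3'

The mRNA has the sequence of the coding strand (reverse complement of the template) with T→U. Reverse complement of AAAGAGCCCCCTCTGA is TCAGAGGGGGCTCTTT; then T→U.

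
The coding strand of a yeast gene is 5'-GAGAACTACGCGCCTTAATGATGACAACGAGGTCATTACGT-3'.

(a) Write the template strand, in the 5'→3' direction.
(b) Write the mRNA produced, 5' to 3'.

(a) 5'-ACGTAATGACCTCGTTGTCATCATTAAGGCGCGTAGTTCTC-3'
(b) 5′-GAGAACUACGCGCCUUAAUGAUGACAACGAGGUCAUUACGU-3′

(a) The template strand is the reverse complement of the coding strand: complement CTCTTGATGCGCGGAATTACTACTGTTGCTCCAGTAATGCA, then reverse.
(b) mRNA matches the coding strand with T→U.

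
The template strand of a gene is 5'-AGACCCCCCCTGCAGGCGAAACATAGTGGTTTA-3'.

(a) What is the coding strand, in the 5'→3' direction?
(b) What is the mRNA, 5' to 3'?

(a) 5'-TAAACCACTATGTTTCGCCTGCAGGGGGGGTCT-3'
(b) 5'-UAAACCACUAUGUUUCGCCUGCAGGGGGGGUCU-3'

(a) The coding strand is the reverse complement of the template: complement TCTGGGGGGGACGTCCGCTTTGTATCACCAAAT, then reverse.
(b) mRNA has the coding-strand sequence with T→U.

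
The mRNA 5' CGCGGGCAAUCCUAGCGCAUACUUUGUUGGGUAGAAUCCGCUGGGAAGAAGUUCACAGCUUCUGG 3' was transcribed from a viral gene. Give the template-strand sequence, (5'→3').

5′-CCAGAAGCTGTGAACTTCTTCCCAGCGGATTCTACCCAACAAAGTATGCGCTAGGATTGCCCGCG-3′

Replace U with T to get the coding DNA strand: CGCGGGCAATCCTAGCGCATACTTTGTTGGGTAGAATCCGCTGGGAAGAAGTTCACAGCTTCTGG. The template strand is its reverse complement (complement GCGCCCGTTAGGATCGCGTATGAAACAACCCATCTTAGGCGACCCTTCTTCAAGTGTCGAAGACC, then reverse).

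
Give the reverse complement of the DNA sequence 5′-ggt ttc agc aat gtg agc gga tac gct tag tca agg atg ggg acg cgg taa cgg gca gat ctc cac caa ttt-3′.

Complement each base (A↔T, G↔C): CCAAAGTCGTTACACTCGCCTATGCGAATCAGTTCCTACCCCTGCGCCATTGCCCGTCTAGAGGTGGTTAAA. Then reverse.

5'-AAATTGGTGGAGATCTGCCCGTTACCGCGTCCCCATCCTTGACTAAGCGTATCCGCTCACATTGCTGAAACC-3'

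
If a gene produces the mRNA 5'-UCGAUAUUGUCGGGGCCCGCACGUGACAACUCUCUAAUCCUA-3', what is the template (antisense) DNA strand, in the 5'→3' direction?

5'-TAGGATTAGAGAGTTGTCACGTGCGGGCCCCGACAATATCGA-3'

Replace U with T to get the coding DNA strand: TCGATATTGTCGGGGCCCGCACGTGACAACTCTCTAATCCTA. The template strand is its reverse complement (complement AGCTATAACAGCCCCGGGCGTGCACTGTTGAGAGATTAGGAT, then reverse).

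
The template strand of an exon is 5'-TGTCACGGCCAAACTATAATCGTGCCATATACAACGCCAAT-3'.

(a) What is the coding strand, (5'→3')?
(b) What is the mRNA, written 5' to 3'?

(a) 5′-ATTGGCGTTGTATATGGCACGATTATAGTTTGGCCGTGACA-3′
(b) 5'-AUUGGCGUUGUAUAUGGCACGAUUAUAGUUUGGCCGUGACA-3'

(a) The coding strand is the reverse complement of the template: complement ACAGTGCCGGTTTGATATTAGCACGGTATATGTTGCGGTTA, then reverse.
(b) mRNA has the coding-strand sequence with T→U.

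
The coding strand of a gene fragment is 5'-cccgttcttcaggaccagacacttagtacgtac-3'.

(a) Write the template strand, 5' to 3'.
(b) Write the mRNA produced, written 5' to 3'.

(a) 5'-GTACGTACTAAGTGTCTGGTCCTGAAGAACGGG-3'
(b) 5'-CCCGUUCUUCAGGACCAGACACUUAGUACGUAC-3'

(a) The template strand is the reverse complement of the coding strand: complement GGGCAAGAAGTCCTGGTCTGTGAATCATGCATG, then reverse.
(b) mRNA matches the coding strand with T→U.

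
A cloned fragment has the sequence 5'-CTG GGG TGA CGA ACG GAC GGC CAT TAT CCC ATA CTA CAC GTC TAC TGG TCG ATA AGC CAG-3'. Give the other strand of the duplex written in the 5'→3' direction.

5'-CTGGCTTATCGACCAGTAGACGTGTAGTATGGGATAATGGCCGTCCGTTCGTCACCCCAG-3'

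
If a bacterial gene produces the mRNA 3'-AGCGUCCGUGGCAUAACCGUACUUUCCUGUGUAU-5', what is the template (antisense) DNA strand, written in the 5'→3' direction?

Written 5'→3' the mRNA is UAUGUGUCCUUUCAUGCCAAUACGGUGCCUGCGA, so the coding DNA strand is TATGTGTCCTTTCATGCCAATACGGTGCCTGCGA. The template is its reverse complement.

5′-TCGCAGGCACCGTATTGGCATGAAAGGACACATA-3′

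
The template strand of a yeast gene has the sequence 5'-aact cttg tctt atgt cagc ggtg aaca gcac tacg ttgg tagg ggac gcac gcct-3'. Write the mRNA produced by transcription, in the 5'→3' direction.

The mRNA has the sequence of the coding strand (reverse complement of the template) with T→U. Reverse complement of AACTCTTGTCTTATGTCAGCGGTGAACAGCACTACGTTGGTAGGGGACGCACGCCT is AGGCGTGCGTCCCCTACCAACGTAGTGCTGTTCACCGCTGACATAAGACAAGAGTT; then T→U.

5'-AGGCGUGCGUCCCCUACCAACGUAGUGCUGUUCACCGCUGACAUAAGACAAGAGUU-3'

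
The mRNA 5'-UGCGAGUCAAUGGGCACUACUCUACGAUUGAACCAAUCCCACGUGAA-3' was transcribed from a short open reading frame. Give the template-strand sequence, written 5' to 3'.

Replace U with T to get the coding DNA strand: TGCGAGTCAATGGGCACTACTCTACGATTGAACCAATCCCACGTGAA. The template strand is its reverse complement (complement ACGCTCAGTTACCCGTGATGAGATGCTAACTTGGTTAGGGTGCACTT, then reverse).

5'-TTCACGTGGGATTGGTTCAATCGTAGAGTAGTGCCCATTGACTCGCA-3'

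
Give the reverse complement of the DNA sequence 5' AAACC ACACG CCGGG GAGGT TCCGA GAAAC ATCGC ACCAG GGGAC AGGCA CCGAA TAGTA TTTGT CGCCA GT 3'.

5'-ACTGGCGACAAATACTATTCGGTGCCTGTCCCCTGGTGCGATGTTTCTCGGAACCTCCCCGGCGTGTGGTTT-3'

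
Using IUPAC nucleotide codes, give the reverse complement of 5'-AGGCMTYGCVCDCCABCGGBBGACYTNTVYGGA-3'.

Standard pairs A↔T, G↔C; ambiguity codes pair Y↔R, M↔K, B↔V, D↔H, N↔N. Complement (TCCGKARCGBGHGGTVGCCVVCTGRANABRCCT), then reverse for 5'→3'.

5'-TCCRBANARGTCVVCCGVTGGHGBGCRAKGCCT-3'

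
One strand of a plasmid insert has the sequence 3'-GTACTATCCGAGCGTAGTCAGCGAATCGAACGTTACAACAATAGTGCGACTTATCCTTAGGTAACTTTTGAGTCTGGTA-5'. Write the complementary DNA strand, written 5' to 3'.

5'-CATGATAGGCTCGCATCAGTCGCTTAGCTTGCAATGTTGTTATCACGCTGAATAGGAATCCATTGAAAACTCAGACCAT-3'

The strand is given 3'→5', so its complement runs 5'→3' in the same left-to-right order: pair each base A↔T, G↔C.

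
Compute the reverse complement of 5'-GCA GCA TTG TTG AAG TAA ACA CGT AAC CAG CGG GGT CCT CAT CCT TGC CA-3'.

5'-TGGCAAGGATGAGGACCCCGCTGGTTACGTGTTTACTTCAACAATGCTGC-3'

Reading the sequence 3'→5' and pairing each base (A↔T, G↔C) gives the reverse complement directly.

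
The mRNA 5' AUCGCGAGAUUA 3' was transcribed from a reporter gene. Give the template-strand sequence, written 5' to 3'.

Replace U with T to get the coding DNA strand: ATCGCGAGATTA. The template strand is its reverse complement (complement TAGCGCTCTAAT, then reverse).

5'-TAATCTCGCGAT-3'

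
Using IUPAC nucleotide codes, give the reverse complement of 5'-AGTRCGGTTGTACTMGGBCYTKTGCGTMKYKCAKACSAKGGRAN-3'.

Standard pairs A↔T, G↔C; ambiguity codes pair R↔Y, M↔K, S↔S, B↔V, N↔N. Complement (TCAYGCCAACATGAKCCVGRAMACGCAKMRMGTMTGSTMCCYTN), then reverse for 5'→3'.

5′-NTYCCMTSGTMTGMRMKACGCAMARGVCCKAGTACAACCGYACT-3′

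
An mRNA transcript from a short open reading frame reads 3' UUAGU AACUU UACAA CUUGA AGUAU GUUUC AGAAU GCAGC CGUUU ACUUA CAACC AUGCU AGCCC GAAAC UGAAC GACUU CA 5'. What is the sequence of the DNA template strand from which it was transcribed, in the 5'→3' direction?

Written 5'→3' the mRNA is ACUUCAGCAAGUCAAAGCCCGAUCGUACCAACAUUCAUUUGCCGACGUAAGACUUUGUAUGAAGUUCAACAUUUCAAUGAUU, so the coding DNA strand is ACTTCAGCAAGTCAAAGCCCGATCGTACCAACATTCATTTGCCGACGTAAGACTTTGTATGAAGTTCAACATTTCAATGATT. The template is its reverse complement.

5'-AATCATTGAAATGTTGAACTTCATACAAAGTCTTACGTCGGCAAATGAATGTTGGTACGATCGGGCTTTGACTTGCTGAAGT-3'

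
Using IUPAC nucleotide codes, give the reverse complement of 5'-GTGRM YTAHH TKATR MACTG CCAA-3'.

Standard pairs A↔T, G↔C; ambiguity codes pair R↔Y, M↔K, H↔D. Complement (CACYKRATDDAMTAYKTGACGGTT), then reverse for 5'→3'.

5′-TTGGCAGTKYATMADDTARKYCAC-3′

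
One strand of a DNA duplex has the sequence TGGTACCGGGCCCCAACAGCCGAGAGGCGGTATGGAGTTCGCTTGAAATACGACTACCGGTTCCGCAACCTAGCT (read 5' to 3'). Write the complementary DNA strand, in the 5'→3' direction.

5'-AGCTAGGTTGCGGAACCGGTAGTCGTATTTCAAGCGAACTCCATACCGCCTCTCGGCTGTTGGGGCCCGGTACCA-3'

Pairing A↔T and G↔C gives ACCATGGCCCGGGGTTGTCGGCTCTCCGCCATACCTCAAGCGAACTTTATGCTGATGGCCAAGGCGTTGGATCGA, running 3'→5'. Reverse for the 5'→3' convention.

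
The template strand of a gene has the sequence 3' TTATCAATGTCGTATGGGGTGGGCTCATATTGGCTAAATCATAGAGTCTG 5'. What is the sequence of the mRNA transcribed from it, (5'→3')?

5'-AAUAGUUACAGCAUACCCCACCCGAGUAUAACCGAUUUAGUAUCUCAGAC-3'

Reading the template 3'→5' as shown, RNA polymerase pairs each base (A→U, T→A, G↔C) to build mRNA 5'→3' directly.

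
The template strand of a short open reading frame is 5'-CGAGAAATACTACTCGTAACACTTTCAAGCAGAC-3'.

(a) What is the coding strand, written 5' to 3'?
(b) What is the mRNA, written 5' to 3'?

(a) 5'-GTCTGCTTGAAAGTGTTACGAGTAGTATTTCTCG-3'
(b) 5'-GUCUGCUUGAAAGUGUUACGAGUAGUAUUUCUCG-3'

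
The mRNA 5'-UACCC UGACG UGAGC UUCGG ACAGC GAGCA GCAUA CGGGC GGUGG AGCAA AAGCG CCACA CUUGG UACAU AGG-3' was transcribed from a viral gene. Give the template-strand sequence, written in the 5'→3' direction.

5'-CCTATGTACCAAGTGTGGCGCTTTTGCTCCACCGCCCGTATGCTGCTCGCTGTCCGAAGCTCACGTCAGGGTA-3'

Replace U with T to get the coding DNA strand: TACCCTGACGTGAGCTTCGGACAGCGAGCAGCATACGGGCGGTGGAGCAAAAGCGCCACACTTGGTACATAGG. The template strand is its reverse complement (complement ATGGGACTGCACTCGAAGCCTGTCGCTCGTCGTATGCCCGCCACCTCGTTTTCGCGGTGTGAACCATGTATCC, then reverse).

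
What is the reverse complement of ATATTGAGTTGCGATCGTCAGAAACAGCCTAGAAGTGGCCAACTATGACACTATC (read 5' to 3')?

5′-GATAGTGTCATAGTTGGCCACTTCTAGGCTGTTTCTGACGATCGCAACTCAATAT-3′

Reading the sequence 3'→5' and pairing each base (A↔T, G↔C) gives the reverse complement directly.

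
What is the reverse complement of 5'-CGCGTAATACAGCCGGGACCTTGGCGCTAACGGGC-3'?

5'-GCCCGTTAGCGCCAAGGTCCCGGCTGTATTACGCG-3'

Complement each base (A↔T, G↔C): GCGCATTATGTCGGCCCTGGAACCGCGATTGCCCG. Then reverse.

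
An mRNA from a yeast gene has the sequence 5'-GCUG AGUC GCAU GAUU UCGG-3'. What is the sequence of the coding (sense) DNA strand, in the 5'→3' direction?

5'-GCTGAGTCGCATGATTTCGG-3'

The coding DNA strand has the same 5'→3' sequence as the mRNA with U replaced by T.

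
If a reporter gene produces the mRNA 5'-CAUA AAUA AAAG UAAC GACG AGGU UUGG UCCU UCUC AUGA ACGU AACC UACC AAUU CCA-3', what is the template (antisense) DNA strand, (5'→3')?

Replace U with T to get the coding DNA strand: CATAAATAAAAGTAACGACGAGGTTTGGTCCTTCTCATGAACGTAACCTACCAATTCCA. The template strand is its reverse complement (complement GTATTTATTTTCATTGCTGCTCCAAACCAGGAAGAGTACTTGCATTGGATGGTTAAGGT, then reverse).

5′-TGGAATTGGTAGGTTACGTTCATGAGAAGGACCAAACCTCGTCGTTACTTTTATTTATG-3′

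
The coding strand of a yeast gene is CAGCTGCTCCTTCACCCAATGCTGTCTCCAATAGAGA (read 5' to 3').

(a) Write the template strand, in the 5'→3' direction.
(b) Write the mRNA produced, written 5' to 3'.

(a) 5'-TCTCTATTGGAGACAGCATTGGGTGAAGGAGCAGCTG-3'
(b) 5'-CAGCUGCUCCUUCACCCAAUGCUGUCUCCAAUAGAGA-3'

(a) The template strand is the reverse complement of the coding strand: complement GTCGACGAGGAAGTGGGTTACGACAGAGGTTATCTCT, then reverse.
(b) mRNA matches the coding strand with T→U.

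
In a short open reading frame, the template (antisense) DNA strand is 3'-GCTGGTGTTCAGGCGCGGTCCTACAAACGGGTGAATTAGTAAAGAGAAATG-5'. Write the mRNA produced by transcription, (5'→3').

5'-CGACCACAAGUCCGCGCCAGGAUGUUUGCCCACUUAAUCAUUUCUCUUUAC-3'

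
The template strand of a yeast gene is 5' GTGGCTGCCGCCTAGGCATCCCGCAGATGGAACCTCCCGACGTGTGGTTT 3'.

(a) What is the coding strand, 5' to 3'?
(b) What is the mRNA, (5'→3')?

(a) The coding strand is the reverse complement of the template: complement CACCGACGGCGGATCCGTAGGGCGTCTACCTTGGAGGGCTGCACACCAAA, then reverse.
(b) mRNA has the coding-strand sequence with T→U.

(a) 5'-AAACCACACGTCGGGAGGTTCCATCTGCGGGATGCCTAGGCGGCAGCCAC-3'
(b) 5′-AAACCACACGUCGGGAGGUUCCAUCUGCGGGAUGCCUAGGCGGCAGCCAC-3′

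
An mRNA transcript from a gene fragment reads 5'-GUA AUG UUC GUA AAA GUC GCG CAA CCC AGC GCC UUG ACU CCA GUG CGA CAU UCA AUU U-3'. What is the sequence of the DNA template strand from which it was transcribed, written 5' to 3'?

5'-AAATTGAATGTCGCACTGGAGTCAAGGCGCTGGGTTGCGCGACTTTTACGAACATTAC-3'

Replace U with T to get the coding DNA strand: GTAATGTTCGTAAAAGTCGCGCAACCCAGCGCCTTGACTCCAGTGCGACATTCAATTT. The template strand is its reverse complement (complement CATTACAAGCATTTTCAGCGCGTTGGGTCGCGGAACTGAGGTCACGCTGTAAGTTAAA, then reverse).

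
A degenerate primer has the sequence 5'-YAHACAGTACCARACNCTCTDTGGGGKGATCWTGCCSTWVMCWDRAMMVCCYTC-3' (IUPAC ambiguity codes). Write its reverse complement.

5'-GARGGBKKTYHWGKBWASGGCAWGATCMCCCCAHAGAGNGTYTGGTACTGTDTR-3'

Standard pairs A↔T, G↔C; ambiguity codes pair R↔Y, M↔K, W↔W, S↔S, D↔H, V↔B, N↔N. Complement (RTDTGTCATGGTYTGNGAGAHACCCCMCTAGWACGGSAWBKGWHYTKKBGGRAG), then reverse for 5'→3'.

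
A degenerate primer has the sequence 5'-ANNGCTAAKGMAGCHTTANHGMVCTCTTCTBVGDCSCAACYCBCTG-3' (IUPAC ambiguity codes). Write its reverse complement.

5′-CAGVGRGTTGSGHCBVAGAAGAGBKCDNTAADGCTKCMTTAGCNNT-3′

Standard pairs A↔T, G↔C; ambiguity codes pair Y↔R, M↔K, S↔S, B↔V, D↔H, N↔N. Complement (TNNCGATTMCKTCGDAATNDCKBGAGAAGAVBCHGSGTTGRGVGAC), then reverse for 5'→3'.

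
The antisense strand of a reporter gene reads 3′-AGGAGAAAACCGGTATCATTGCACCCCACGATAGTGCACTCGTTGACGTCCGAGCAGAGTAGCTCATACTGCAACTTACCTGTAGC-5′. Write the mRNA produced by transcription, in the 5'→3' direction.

5'-UCCUCUUUUGGCCAUAGUAACGUGGGGUGCUAUCACGUGAGCAACUGCAGGCUCGUCUCAUCGAGUAUGACGUUGAAUGGACAUCG-3'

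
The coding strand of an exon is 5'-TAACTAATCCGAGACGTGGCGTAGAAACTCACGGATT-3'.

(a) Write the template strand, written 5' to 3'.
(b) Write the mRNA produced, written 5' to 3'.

(a) 5'-AATCCGTGAGTTTCTACGCCACGTCTCGGATTAGTTA-3'
(b) 5'-UAACUAAUCCGAGACGUGGCGUAGAAACUCACGGAUU-3'

(a) The template strand is the reverse complement of the coding strand: complement ATTGATTAGGCTCTGCACCGCATCTTTGAGTGCCTAA, then reverse.
(b) mRNA matches the coding strand with T→U.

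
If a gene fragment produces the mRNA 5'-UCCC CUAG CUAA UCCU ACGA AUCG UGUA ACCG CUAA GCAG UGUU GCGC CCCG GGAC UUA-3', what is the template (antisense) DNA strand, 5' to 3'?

5'-TAAGTCCCGGGGCGCAACACTGCTTAGCGGTTACACGATTCGTAGGATTAGCTAGGGGA-3'

Replace U with T to get the coding DNA strand: TCCCCTAGCTAATCCTACGAATCGTGTAACCGCTAAGCAGTGTTGCGCCCCGGGACTTA. The template strand is its reverse complement (complement AGGGGATCGATTAGGATGCTTAGCACATTGGCGATTCGTCACAACGCGGGGCCCTGAAT, then reverse).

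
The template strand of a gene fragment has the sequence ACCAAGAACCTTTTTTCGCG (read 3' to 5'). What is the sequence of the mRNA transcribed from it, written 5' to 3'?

Reading the template 3'→5' as shown, RNA polymerase pairs each base (A→U, T→A, G↔C) to build mRNA 5'→3' directly.

5'-UGGUUCUUGGAAAAAAGCGC-3'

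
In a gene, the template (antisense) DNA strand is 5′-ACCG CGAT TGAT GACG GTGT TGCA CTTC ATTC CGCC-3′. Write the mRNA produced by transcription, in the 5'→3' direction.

5'-GGCGGAAUGAAGUGCAACACCGUCAUCAAUCGCGGU-3'

RNA polymerase reads the template 3'→5' and synthesizes mRNA 5'→3' by base-pairing (A→U, T→A, G↔C). The complement of the template is TGGCGCTAACTACTGCCACAACGTGAAGTAAGGCGG; antiparallel, so 5'→3' the coding strand is GGCGGAATGAAGTGCAACACCGTCATCAATCGCGGT. Replace T with U for the mRNA.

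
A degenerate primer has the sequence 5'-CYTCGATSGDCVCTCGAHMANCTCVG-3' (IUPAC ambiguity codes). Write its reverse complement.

Standard pairs A↔T, G↔C; ambiguity codes pair Y↔R, M↔K, S↔S, D↔H, V↔B, N↔N. Complement (GRAGCTASCHGBGAGCTDKTNGAGBC), then reverse for 5'→3'.

5'-CBGAGNTKDTCGAGBGHCSATCGARG-3'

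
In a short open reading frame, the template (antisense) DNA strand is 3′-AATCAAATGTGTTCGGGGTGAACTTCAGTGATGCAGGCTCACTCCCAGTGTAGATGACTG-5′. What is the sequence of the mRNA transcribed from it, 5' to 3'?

5'-UUAGUUUACACAAGCCCCACUUGAAGUCACUACGUCCGAGUGAGGGUCACAUCUACUGAC-3'

Reading the template 3'→5' as shown, RNA polymerase pairs each base (A→U, T→A, G↔C) to build mRNA 5'→3' directly.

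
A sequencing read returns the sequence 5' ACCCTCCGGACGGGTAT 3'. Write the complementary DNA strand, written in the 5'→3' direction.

5'-ATACCCGTCCGGAGGGT-3'

The complement of ACCCTCCGGACGGGTAT is TGGGAGGCCTGCCCATA (A↔T, G↔C). DNA strands are antiparallel, so the complementary strand runs 3'→5'; reversing gives the 5'→3' form.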